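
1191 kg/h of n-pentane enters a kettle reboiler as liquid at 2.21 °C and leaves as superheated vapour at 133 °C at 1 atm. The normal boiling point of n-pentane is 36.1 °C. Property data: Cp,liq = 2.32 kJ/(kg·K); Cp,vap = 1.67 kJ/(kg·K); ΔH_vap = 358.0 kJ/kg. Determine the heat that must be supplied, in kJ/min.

Q = 11900 kJ/min

liquid 2.21→36.1 °C: 78.625 kJ/kg
vaporisation at 36.1 °C: 358 kJ/kg
vapour 36.1→133 °C: 161.82 kJ/kg
Δh = 78.625 + 358 + 161.82 = 598.45 kJ/kg
Q = ṁ·Δh = 1191 kg/h × 598.45 kJ/kg = 712750 kJ/h
|Q| = 197.99 kW = 11879 kJ/min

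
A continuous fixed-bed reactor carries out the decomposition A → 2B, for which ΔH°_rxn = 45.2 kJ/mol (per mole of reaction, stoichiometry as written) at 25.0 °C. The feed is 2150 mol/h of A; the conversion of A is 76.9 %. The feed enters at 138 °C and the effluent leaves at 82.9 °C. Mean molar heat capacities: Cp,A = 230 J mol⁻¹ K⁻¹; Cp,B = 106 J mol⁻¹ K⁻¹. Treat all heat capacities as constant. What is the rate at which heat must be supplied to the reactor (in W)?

Extent of reaction ξ = 0.769 × 2150 = 1653.4 mol/h
Reaction term: ξ·ΔH°_rxn = 1653.4 × 45.2 = 74731 kJ/h
Sensible, feed 138→25 °C: -55878 kJ/h
Outlet flows (mol/h): A 496.65, B 3306.7
Sensible, products 25→82.9 °C: 26908 kJ/h
Q = ΔH = 45761 kJ/h = 12.711 kW
Heat supplied = 12711 W

Q_in = 12700 W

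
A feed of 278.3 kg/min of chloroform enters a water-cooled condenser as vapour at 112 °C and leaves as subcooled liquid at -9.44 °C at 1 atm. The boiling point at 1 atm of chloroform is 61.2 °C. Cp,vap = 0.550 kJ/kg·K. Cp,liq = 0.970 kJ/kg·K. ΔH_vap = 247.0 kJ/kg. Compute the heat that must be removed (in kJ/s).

vapour 112→61.2 °C: -27.94 kJ/kg
condensation at 61.2 °C: -247 kJ/kg
liquid 61.2→-9.44 °C: -68.521 kJ/kg
Δh = -27.94 + -247 + -68.521 = -343.46 kJ/kg
Q = ṁ·Δh = 278.3 kg/min × -343.46 kJ/kg = -95585 kJ/min
|Q| = 1593.1 kW

Q_c = 1590 kJ/s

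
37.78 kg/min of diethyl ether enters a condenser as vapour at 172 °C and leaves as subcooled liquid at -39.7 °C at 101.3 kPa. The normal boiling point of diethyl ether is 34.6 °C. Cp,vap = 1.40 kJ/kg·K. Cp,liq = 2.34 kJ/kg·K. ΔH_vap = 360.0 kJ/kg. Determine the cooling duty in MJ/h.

Q_c = 1650 MJ/h

vapour 172→34.6 °C: -192.36 kJ/kg
condensation at 34.6 °C: -360 kJ/kg
liquid 34.6→-39.7 °C: -173.86 kJ/kg
Δh = -192.36 + -360 + -173.86 = -726.22 kJ/kg
Q = ṁ·Δh = 37.78 kg/min × -726.22 kJ/kg = -27437 kJ/min
|Q| = 457.28 kW = 1646.2 MJ/h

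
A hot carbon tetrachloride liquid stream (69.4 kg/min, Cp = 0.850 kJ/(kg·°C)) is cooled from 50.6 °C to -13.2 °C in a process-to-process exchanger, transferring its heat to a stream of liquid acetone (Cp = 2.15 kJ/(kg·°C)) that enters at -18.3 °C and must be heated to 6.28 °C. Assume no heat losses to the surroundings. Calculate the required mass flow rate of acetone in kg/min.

ṁ_c = 71.2 kg/min

Heat released by hot stream: Q = 69.4 × 0.850 × (50.6 − -13.2) = 3763.6 kJ/min
Energy balance on cold side (adiabatic exchanger): Q = ṁ_c·Cp_c·(T_c,out − T_c,in)
ṁ_c = 3763.6 / [2.15 × (6.28 − -18.3)] = 71.216 kg/min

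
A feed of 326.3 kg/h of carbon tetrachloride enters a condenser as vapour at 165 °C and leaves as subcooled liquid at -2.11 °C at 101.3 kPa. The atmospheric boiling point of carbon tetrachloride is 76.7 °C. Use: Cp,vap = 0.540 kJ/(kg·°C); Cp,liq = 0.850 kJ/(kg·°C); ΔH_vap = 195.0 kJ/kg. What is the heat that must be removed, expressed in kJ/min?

vapour 165→76.7 °C: -47.682 kJ/kg
condensation at 76.7 °C: -195 kJ/kg
liquid 76.7→-2.11 °C: -66.989 kJ/kg
Δh = -47.682 + -195 + -66.989 = -309.67 kJ/kg
Q = ṁ·Δh = 326.3 kg/h × -309.67 kJ/kg = -101050 kJ/h
|Q| = 28.068 kW = 1684.1 kJ/min

Q_c = 1680 kJ/min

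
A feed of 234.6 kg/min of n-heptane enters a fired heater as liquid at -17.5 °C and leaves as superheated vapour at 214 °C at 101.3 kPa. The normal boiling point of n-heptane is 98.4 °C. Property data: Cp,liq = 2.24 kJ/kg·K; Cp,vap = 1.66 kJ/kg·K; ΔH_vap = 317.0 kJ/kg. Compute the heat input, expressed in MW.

Q = 3.00 MW

liquid -17.5→98.4 °C: 259.62 kJ/kg
vaporisation at 98.4 °C: 317 kJ/kg
vapour 98.4→214 °C: 191.9 kJ/kg
Δh = 259.62 + 317 + 191.9 = 768.51 kJ/kg
Q = ṁ·Δh = 234.6 kg/min × 768.51 kJ/kg = 180290 kJ/min
|Q| = 3004.9 kW = 3.0049 MW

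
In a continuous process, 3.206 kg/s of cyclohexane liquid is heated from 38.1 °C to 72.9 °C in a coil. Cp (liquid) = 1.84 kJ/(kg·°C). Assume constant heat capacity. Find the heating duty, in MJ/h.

Q = ṁ·Cp·ΔT = 3.206 × 1.84 × (72.9 − 38.1) = 205.29 kJ/s
Heating duty = 739.03 MJ/h

Q = 739 MJ/h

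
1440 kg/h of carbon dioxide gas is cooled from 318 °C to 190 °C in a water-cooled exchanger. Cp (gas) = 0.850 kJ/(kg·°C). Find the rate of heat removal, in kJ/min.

Q = ṁ·Cp·ΔT = 1440 × 0.850 × (190 − 318) = -156670 kJ/h
Converting: 156670 / 3600 s = 43.52 kW
Cooling duty = 2611.2 kJ/min

Q_c = 2610 kJ/min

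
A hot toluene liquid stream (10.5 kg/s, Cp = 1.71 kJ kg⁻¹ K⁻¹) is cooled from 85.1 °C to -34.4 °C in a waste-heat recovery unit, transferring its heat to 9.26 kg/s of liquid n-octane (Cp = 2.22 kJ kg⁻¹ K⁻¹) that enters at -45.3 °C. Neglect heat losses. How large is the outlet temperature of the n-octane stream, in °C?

T_c,out = 59.1 °C

Heat released by hot stream: Q = 10.5 × 1.71 × (85.1 − -34.4) = 2145.6 kJ/s
Energy balance on cold side (adiabatic exchanger): Q = ṁ_c·Cp_c·(T_c,out − T_c,in)
T_c,out = -45.3 + 2145.6/(9.26 × 2.22) = 59.073 °C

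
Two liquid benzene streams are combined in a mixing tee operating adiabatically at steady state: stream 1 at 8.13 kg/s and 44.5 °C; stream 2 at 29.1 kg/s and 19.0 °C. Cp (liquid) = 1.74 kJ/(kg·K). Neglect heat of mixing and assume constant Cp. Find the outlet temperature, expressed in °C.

T_out = 24.6 °C

Energy balance with Q = 0: Σ ṁᵢCp,ᵢ(T_out − Tᵢ) = 0
T_out = Σ ṁᵢCp,ᵢTᵢ / Σ ṁᵢCp,ᵢ
      = 1591.6 / 64.78 = 24.568 °C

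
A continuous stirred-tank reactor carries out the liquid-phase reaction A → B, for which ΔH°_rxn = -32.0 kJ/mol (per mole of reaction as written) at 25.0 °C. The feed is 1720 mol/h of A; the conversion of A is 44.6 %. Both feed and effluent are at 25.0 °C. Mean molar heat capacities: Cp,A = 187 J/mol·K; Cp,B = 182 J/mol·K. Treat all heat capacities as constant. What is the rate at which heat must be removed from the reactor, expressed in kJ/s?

Q_out = 6.82 kJ/s

Extent of reaction ξ = 0.446 × 1720 = 767.12 mol/h
Reaction term: ξ·ΔH°_rxn = 767.12 × -32.0 = -24548 kJ/h
Q = ΔH = -24548 kJ/h = -6.8188 kW
Heat removed = 6.8188 kJ/s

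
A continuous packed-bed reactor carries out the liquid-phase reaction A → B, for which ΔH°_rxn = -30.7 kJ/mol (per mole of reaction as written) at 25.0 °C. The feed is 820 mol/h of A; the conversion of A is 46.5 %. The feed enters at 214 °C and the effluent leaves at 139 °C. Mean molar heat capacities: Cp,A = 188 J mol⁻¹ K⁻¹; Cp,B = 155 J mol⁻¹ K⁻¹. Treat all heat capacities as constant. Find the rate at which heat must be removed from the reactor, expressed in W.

Q_out = 6860 W

Extent of reaction ξ = 0.465 × 820 = 381.3 mol/h
Reaction term: ξ·ΔH°_rxn = 381.3 × -30.7 = -11706 kJ/h
Sensible, feed 214→25 °C: -29136 kJ/h
Outlet flows (mol/h): A 438.7, B 381.3
Sensible, products 25→139 °C: 16140 kJ/h
Q = ΔH = -24702 kJ/h = -6.8618 kW
Heat removed = 6861.8 W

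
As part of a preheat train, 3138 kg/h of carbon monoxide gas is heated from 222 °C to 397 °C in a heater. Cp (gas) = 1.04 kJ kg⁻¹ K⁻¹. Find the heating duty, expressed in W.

Q = ṁ·Cp·ΔT = 3138 × 1.04 × (397 − 222) = 571120 kJ/h
Converting: 571120 / 3600 s = 158.64 kW
Heating duty = 158640 W

Q = 159000 W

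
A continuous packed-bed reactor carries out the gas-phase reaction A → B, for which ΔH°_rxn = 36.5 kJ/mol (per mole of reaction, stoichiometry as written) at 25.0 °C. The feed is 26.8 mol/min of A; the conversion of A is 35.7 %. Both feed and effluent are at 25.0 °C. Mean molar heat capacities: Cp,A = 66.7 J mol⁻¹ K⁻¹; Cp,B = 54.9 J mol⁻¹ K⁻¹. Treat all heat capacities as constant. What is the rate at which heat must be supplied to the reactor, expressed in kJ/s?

Q_in = 5.82 kJ/s

Extent of reaction ξ = 0.357 × 26.8 = 9.5676 mol/min
Reaction term: ξ·ΔH°_rxn = 9.5676 × 36.5 = 349.22 kJ/min
Q = ΔH = 349.22 kJ/min = 5.8203 kW
Heat supplied = 5.8203 kJ/s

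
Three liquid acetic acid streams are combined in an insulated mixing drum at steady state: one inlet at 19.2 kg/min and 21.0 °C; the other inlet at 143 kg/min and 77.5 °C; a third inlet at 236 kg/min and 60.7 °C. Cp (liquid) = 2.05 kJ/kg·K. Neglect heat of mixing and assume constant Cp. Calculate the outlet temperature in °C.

T_out = 64.8 °C

No heat crosses the boundary, so H_out = H_in.
T_out = Σ ṁᵢCp,ᵢTᵢ / Σ ṁᵢCp,ᵢ
      = 52912 / 816.31 = 64.819 °C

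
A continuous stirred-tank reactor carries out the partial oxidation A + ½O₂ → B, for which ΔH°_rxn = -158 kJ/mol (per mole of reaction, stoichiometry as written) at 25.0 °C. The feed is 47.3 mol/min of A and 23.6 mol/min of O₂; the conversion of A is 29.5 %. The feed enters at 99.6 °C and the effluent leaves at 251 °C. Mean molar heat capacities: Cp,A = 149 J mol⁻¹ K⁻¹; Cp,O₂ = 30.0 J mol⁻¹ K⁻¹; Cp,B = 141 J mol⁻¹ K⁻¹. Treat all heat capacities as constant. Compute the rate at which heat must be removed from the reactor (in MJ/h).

Extent of reaction ξ = 0.295 × 47.3 = 13.953 mol/min
Reaction term: ξ·ΔH°_rxn = 13.953 × -158 = -2204.7 kJ/min
Sensible, feed 99.6→25 °C: -578.58 kJ/min
Outlet flows (mol/min): A 33.346, O₂ 16.623, B 13.953
Sensible, products 25→251 °C: 1680.3 kJ/min
Q = ΔH = -1103 kJ/min = -18.383 kW
Heat removed = 66.178 MJ/h

Q_out = 66.2 MJ/h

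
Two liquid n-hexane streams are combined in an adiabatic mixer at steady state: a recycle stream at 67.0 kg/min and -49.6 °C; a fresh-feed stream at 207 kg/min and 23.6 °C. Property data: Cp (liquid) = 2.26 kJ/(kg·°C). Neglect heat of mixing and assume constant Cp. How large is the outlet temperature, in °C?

T_out = 5.70 °C

Adiabatic, steady state ⇒ Σ ṁᵢCp,ᵢ(T_out − Tᵢ) = 0
Σ ṁᵢCp,ᵢTᵢ = 67.0×2.26×-49.6 + 207×2.26×23.6 = 3530.1
Σ ṁᵢCp,ᵢ = 67.0×2.26 + 207×2.26 = 619.24
T_out = 3530.1 / 619.24 = 5.7007 °C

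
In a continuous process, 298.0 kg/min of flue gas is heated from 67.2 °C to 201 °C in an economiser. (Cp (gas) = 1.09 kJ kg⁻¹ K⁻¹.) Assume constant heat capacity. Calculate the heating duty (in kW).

Q = ṁ·Cp·ΔT = 298.0 × 1.09 × (201 − 67.2) = 43461 kJ/min
Converting: 43461 / 60 s = 724.35 kW

Q = 724 kW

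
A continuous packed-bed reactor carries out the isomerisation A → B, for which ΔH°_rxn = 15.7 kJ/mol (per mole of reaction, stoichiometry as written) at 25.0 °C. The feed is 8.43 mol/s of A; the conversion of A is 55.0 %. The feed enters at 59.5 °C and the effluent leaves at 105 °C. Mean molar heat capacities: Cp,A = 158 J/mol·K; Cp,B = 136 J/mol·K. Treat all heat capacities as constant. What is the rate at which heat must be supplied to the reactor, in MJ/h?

Extent of reaction ξ = 0.550 × 8.43 = 4.6365 mol/s
Reaction term: ξ·ΔH°_rxn = 4.6365 × 15.7 = 72.793 kJ/s
Sensible, feed 59.5→25 °C: -45.952 kJ/s
Outlet flows (mol/s): A 3.7935, B 4.6365
Sensible, products 25→105 °C: 98.395 kJ/s
Q = ΔH = 125.24 kJ/s = 125.24 kW
Heat supplied = 450.85 MJ/h

Q_in = 451 MJ/h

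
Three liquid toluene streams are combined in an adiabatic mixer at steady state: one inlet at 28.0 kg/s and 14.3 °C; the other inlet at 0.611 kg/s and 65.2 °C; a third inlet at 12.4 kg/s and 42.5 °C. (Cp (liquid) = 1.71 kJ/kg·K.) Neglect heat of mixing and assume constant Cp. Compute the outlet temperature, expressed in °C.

T_out = 23.6 °C

Adiabatic, steady state ⇒ Σ ṁᵢCp,ᵢ(T_out − Tᵢ) = 0
Σ ṁᵢCp,ᵢTᵢ = 28.0×1.71×14.3 + 0.611×1.71×65.2 + 12.4×1.71×42.5 = 1654
Σ ṁᵢCp,ᵢ = 28.0×1.71 + 0.611×1.71 + 12.4×1.71 = 70.129
T_out = 1654 / 70.129 = 23.585 °C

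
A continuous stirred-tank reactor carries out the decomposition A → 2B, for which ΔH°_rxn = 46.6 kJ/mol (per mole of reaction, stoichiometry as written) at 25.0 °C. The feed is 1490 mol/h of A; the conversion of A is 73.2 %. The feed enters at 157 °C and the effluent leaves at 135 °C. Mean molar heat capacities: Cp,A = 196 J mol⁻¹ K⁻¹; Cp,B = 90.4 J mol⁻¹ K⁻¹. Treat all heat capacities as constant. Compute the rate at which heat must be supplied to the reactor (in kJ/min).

Extent of reaction ξ = 0.732 × 1490 = 1090.7 mol/h
Reaction term: ξ·ΔH°_rxn = 1090.7 × 46.6 = 50826 kJ/h
Sensible, feed 157→25 °C: -38549 kJ/h
Outlet flows (mol/h): A 399.32, B 2181.4
Sensible, products 25→135 °C: 30301 kJ/h
Q = ΔH = 42577 kJ/h = 11.827 kW
Heat supplied = 709.62 kJ/min

Q_in = 710 kJ/min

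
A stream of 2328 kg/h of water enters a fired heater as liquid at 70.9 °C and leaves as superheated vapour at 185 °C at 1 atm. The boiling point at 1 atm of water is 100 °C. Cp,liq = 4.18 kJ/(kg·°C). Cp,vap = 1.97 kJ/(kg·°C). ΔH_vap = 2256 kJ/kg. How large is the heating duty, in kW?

liquid 70.9→100 °C: 121.64 kJ/kg
vaporisation at 100 °C: 2256 kJ/kg
vapour 100→185 °C: 167.45 kJ/kg
Δh = 121.64 + 2256 + 167.45 = 2545.1 kJ/kg
Q = ṁ·Δh = 2328 kg/h × 2545.1 kJ/kg = 5.925e+06 kJ/h
|Q| = 1645.8 kW

Q = 1650 kW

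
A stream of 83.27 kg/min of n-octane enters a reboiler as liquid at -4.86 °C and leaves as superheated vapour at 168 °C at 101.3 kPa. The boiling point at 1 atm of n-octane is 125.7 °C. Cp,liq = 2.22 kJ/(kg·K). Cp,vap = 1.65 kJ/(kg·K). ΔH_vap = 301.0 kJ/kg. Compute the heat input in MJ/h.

Q = 3300 MJ/h

liquid -4.86→125.7 °C: 289.84 kJ/kg
vaporisation at 125.7 °C: 301 kJ/kg
vapour 125.7→168 °C: 69.795 kJ/kg
Δh = 289.84 + 301 + 69.795 = 660.64 kJ/kg
Q = ṁ·Δh = 83.27 kg/min × 660.64 kJ/kg = 55011 kJ/min
|Q| = 916.86 kW = 3300.7 MJ/h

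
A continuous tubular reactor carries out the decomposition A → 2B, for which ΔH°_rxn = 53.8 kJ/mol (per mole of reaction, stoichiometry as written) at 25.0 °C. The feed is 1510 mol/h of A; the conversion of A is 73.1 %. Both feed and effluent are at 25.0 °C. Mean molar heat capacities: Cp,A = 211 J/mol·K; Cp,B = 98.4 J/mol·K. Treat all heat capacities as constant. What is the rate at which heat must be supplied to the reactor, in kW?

Q_in = 16.5 kW

Extent of reaction ξ = 0.731 × 1510 = 1103.8 mol/h
Reaction term: ξ·ΔH°_rxn = 1103.8 × 53.8 = 59385 kJ/h
Q = ΔH = 59385 kJ/h = 16.496 kW
Heat supplied = 16.496 kW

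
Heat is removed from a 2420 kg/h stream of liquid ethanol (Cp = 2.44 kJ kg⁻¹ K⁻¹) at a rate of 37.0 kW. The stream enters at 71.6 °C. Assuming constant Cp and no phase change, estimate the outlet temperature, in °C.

T_out = 49.0 °C

Q = 37.0 kW = 133200 kJ/h
ΔT = Q/(ṁ·Cp) = 133200/(2420×2.44) = 22.558 K
T_out = 71.6 − 22.558 = 49.042 °C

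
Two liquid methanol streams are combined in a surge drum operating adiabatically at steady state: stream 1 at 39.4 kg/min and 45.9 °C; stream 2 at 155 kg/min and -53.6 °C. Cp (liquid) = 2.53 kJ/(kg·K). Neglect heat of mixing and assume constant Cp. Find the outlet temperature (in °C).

Energy balance with Q = 0: Σ ṁᵢCp,ᵢ(T_out − Tᵢ) = 0
Σ ṁᵢCp,ᵢTᵢ = 39.4×2.53×45.9 + 155×2.53×-53.6 = -16444
Σ ṁᵢCp,ᵢ = 39.4×2.53 + 155×2.53 = 491.83
T_out = -16444 / 491.83 = -33.434 °C

T_out = -33.4 °C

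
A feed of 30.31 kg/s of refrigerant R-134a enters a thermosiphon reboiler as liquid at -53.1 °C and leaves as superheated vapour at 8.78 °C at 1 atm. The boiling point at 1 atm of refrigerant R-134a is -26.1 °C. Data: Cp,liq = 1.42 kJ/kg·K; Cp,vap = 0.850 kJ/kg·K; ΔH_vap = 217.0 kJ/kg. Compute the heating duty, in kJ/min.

Q = 518000 kJ/min

liquid -53.1→-26.1 °C: 38.34 kJ/kg
vaporisation at -26.1 °C: 217 kJ/kg
vapour -26.1→8.78 °C: 29.648 kJ/kg
Δh = 38.34 + 217 + 29.648 = 284.99 kJ/kg
Q = ṁ·Δh = 30.31 kg/s × 284.99 kJ/kg = 8638 kJ/s
|Q| = 8638 kW = 518280 kJ/min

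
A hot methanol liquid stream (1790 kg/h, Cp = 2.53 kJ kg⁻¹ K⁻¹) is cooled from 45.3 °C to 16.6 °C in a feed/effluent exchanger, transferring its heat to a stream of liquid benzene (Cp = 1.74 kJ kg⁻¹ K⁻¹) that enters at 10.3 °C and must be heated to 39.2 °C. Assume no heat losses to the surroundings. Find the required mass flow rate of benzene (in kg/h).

ṁ_c = 2580 kg/h

Heat released by hot stream: Q = 1790 × 2.53 × (45.3 − 16.6) = 129970 kJ/h
Energy balance on cold side (adiabatic exchanger): Q = ṁ_c·Cp_c·(T_c,out − T_c,in)
ṁ_c = 129970 / [1.74 × (39.2 − 10.3)] = 2584.7 kg/h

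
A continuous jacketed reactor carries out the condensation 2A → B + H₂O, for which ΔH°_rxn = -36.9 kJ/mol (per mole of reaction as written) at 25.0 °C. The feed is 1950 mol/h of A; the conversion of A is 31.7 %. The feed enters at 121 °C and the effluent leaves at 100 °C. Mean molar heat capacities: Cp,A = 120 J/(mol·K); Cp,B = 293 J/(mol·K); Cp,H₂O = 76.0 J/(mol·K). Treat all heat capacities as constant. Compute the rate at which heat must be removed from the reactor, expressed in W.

Extent of reaction ξ = 0.317 × 1950 / 2 = 309.07 mol/h
Reaction term: ξ·ΔH°_rxn = 309.07 × -36.9 = -11405 kJ/h
Sensible, feed 121→25 °C: -22464 kJ/h
Outlet flows (mol/h): A 1331.8, B 309.07, H₂O 309.07
Sensible, products 25→100 °C: 20540 kJ/h
Q = ΔH = -13329 kJ/h = -3.7024 kW
Heat removed = 3702.4 W

Q_out = 3700 W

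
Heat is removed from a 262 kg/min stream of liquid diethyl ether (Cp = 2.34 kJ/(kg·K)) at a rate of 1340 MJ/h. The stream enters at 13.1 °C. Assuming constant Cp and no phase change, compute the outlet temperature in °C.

Q = 1340 MJ/h = 22333 kJ/min
ΔT = Q/(ṁ·Cp) = 22333/(262×2.34) = 36.428 K
T_out = 13.1 − 36.428 = -23.328 °C

T_out = -23.3 °C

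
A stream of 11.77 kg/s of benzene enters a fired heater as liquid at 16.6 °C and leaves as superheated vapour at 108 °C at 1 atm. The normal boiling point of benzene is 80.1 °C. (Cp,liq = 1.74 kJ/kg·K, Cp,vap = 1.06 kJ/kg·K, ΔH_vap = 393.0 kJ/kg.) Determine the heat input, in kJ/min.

Q = 376000 kJ/min

liquid 16.6→80.1 °C: 110.49 kJ/kg
vaporisation at 80.1 °C: 393 kJ/kg
vapour 80.1→108 °C: 29.574 kJ/kg
Δh = 110.49 + 393 + 29.574 = 533.06 kJ/kg
Q = ṁ·Δh = 11.77 kg/s × 533.06 kJ/kg = 6274.2 kJ/s
|Q| = 6274.2 kW = 376450 kJ/min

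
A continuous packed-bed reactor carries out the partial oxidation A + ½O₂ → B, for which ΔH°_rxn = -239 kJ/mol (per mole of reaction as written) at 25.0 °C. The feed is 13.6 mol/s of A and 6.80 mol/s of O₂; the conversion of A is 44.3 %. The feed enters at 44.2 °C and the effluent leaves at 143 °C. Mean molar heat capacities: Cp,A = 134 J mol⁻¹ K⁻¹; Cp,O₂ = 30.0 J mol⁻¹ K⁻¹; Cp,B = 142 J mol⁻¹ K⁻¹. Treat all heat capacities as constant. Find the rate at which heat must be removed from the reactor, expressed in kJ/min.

Extent of reaction ξ = 0.443 × 13.6 = 6.0248 mol/s
Reaction term: ξ·ΔH°_rxn = 6.0248 × -239 = -1439.9 kJ/s
Sensible, feed 44.2→25 °C: -38.907 kJ/s
Outlet flows (mol/s): A 7.5752, O₂ 3.7876, B 6.0248
Sensible, products 25→143 °C: 234.14 kJ/s
Q = ΔH = -1244.7 kJ/s = -1244.7 kW
Heat removed = 74682 kJ/min

Q_out = 74700 kJ/min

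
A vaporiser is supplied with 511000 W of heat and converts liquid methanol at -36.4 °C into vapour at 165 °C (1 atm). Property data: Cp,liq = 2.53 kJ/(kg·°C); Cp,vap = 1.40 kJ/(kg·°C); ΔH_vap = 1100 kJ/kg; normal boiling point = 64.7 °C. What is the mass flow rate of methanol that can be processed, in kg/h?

Δh = 2.53×(64.7−-36.4) + 1100 + 1.40×(165−64.7) = 1496.2 kJ/kg
Q = 511000 W = 511 kJ/s = 1.8396e+06 kJ/h
ṁ = Q/Δh = 1.8396e+06 / 1496.2 = 1229.5 kg/h

ṁ = 1230 kg/h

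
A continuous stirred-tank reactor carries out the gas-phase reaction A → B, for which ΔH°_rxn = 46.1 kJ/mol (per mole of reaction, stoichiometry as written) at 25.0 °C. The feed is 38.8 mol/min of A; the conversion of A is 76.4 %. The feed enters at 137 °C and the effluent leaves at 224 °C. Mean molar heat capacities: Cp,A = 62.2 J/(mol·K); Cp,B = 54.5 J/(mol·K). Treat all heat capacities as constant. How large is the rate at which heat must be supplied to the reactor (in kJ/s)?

Extent of reaction ξ = 0.764 × 38.8 = 29.643 mol/min
Reaction term: ξ·ΔH°_rxn = 29.643 × 46.1 = 1366.6 kJ/min
Sensible, feed 137→25 °C: -270.3 kJ/min
Outlet flows (mol/min): A 9.1568, B 29.643
Sensible, products 25→224 °C: 434.84 kJ/min
Q = ΔH = 1531.1 kJ/min = 25.518 kW
Heat supplied = 25.518 kJ/s

Q_in = 25.5 kJ/s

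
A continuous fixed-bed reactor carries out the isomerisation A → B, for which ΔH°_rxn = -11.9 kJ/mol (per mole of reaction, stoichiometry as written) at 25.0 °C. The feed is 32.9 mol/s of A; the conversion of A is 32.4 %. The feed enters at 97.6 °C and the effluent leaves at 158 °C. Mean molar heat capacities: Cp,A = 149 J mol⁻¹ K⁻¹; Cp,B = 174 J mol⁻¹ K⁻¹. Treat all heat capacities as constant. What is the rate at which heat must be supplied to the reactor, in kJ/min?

Q_in = 12300 kJ/min

Extent of reaction ξ = 0.324 × 32.9 = 10.66 mol/s
Reaction term: ξ·ΔH°_rxn = 10.66 × -11.9 = -126.85 kJ/s
Sensible, feed 97.6→25 °C: -355.89 kJ/s
Outlet flows (mol/s): A 22.24, B 10.66
Sensible, products 25→158 °C: 687.42 kJ/s
Q = ΔH = 204.68 kJ/s = 204.68 kW
Heat supplied = 12281 kJ/min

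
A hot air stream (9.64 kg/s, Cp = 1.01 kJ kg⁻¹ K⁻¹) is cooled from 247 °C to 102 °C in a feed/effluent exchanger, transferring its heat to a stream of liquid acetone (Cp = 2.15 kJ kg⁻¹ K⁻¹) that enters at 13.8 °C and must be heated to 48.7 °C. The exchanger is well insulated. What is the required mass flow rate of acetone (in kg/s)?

Heat released by hot stream: Q = 9.64 × 1.01 × (247 − 102) = 1411.8 kJ/s
Energy balance on cold side (adiabatic exchanger): Q = ṁ_c·Cp_c·(T_c,out − T_c,in)
ṁ_c = 1411.8 / [2.15 × (48.7 − 13.8)] = 18.815 kg/s

ṁ_c = 18.8 kg/s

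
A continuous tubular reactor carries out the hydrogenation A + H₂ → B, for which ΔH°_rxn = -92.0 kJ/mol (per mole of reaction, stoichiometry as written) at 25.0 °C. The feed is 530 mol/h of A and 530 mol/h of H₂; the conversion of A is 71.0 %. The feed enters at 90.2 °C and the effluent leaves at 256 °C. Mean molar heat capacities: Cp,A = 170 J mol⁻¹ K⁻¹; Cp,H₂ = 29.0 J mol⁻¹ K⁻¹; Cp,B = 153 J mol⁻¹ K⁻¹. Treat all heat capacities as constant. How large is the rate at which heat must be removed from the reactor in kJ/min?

Extent of reaction ξ = 0.710 × 530 = 376.3 mol/h
Reaction term: ξ·ΔH°_rxn = 376.3 × -92.0 = -34620 kJ/h
Sensible, feed 90.2→25 °C: -6876.6 kJ/h
Outlet flows (mol/h): A 153.7, H₂ 153.7, B 376.3
Sensible, products 25→256 °C: 20365 kJ/h
Q = ΔH = -21131 kJ/h = -5.8698 kW
Heat removed = 352.19 kJ/min

Q_out = 352 kJ/min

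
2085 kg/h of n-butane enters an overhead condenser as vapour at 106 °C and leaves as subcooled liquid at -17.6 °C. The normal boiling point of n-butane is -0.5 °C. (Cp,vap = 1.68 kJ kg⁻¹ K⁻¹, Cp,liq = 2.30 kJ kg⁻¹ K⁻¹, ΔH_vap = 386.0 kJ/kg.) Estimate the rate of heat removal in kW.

vapour 106→-0.5 °C: -178.92 kJ/kg
condensation at -0.5 °C: -386 kJ/kg
liquid -0.5→-17.6 °C: -39.33 kJ/kg
Δh = -178.92 + -386 + -39.33 = -604.25 kJ/kg
Q = ṁ·Δh = 2085 kg/h × -604.25 kJ/kg = -1.2599e+06 kJ/h
|Q| = 349.96 kW

Q_c = 350 kW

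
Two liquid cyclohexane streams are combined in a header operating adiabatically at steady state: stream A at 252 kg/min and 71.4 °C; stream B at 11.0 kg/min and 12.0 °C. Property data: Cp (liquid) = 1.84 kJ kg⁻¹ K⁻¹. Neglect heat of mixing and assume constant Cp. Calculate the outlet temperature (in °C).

T_out = 68.9 °C

No heat crosses the boundary, so H_out = H_in.
T_out = Σ ṁᵢCp,ᵢTᵢ / Σ ṁᵢCp,ᵢ
      = 33350 / 483.92 = 68.916 °C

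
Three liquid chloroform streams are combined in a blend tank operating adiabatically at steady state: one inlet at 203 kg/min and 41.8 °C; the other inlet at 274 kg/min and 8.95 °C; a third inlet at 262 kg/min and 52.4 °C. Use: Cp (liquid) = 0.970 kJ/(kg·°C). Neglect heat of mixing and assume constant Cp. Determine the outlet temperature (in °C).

No heat crosses the boundary, so H_out = H_in.
T_out = Σ ṁᵢCp,ᵢTᵢ / Σ ṁᵢCp,ᵢ
      = 23927 / 716.83 = 33.378 °C

T_out = 33.4 °C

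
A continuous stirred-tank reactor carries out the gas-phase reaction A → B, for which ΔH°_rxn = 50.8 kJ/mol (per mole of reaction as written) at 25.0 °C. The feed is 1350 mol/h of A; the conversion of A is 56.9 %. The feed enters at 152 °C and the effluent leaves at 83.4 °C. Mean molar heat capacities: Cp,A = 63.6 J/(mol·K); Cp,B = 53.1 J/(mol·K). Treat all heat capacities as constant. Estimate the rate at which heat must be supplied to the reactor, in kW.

Extent of reaction ξ = 0.569 × 1350 = 768.15 mol/h
Reaction term: ξ·ΔH°_rxn = 768.15 × 50.8 = 39022 kJ/h
Sensible, feed 152→25 °C: -10904 kJ/h
Outlet flows (mol/h): A 581.85, B 768.15
Sensible, products 25→83.4 °C: 4543.2 kJ/h
Q = ΔH = 32661 kJ/h = 9.0725 kW
Heat supplied = 9.0725 kW

Q_in = 9.07 kW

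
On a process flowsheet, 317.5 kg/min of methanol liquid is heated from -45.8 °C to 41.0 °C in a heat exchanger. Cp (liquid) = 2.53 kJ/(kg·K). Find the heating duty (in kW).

Q = ṁ·Cp·ΔT = 317.5 × 2.53 × (41.0 − -45.8) = 69724 kJ/min
Converting: 69724 / 60 s = 1162.1 kW

Q = 1160 kW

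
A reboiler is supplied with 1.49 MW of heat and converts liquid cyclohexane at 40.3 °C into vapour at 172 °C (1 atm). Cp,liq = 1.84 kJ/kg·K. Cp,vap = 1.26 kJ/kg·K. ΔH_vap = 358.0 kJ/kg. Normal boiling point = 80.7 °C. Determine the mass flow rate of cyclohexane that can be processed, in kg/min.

ṁ = 163 kg/min

Δh = 1.84×(80.7−40.3) + 358.0 + 1.26×(172−80.7) = 547.37 kJ/kg
Q = 1.49 MW = 1490 kJ/s = 89400 kJ/min
ṁ = Q/Δh = 89400 / 547.37 = 163.33 kg/min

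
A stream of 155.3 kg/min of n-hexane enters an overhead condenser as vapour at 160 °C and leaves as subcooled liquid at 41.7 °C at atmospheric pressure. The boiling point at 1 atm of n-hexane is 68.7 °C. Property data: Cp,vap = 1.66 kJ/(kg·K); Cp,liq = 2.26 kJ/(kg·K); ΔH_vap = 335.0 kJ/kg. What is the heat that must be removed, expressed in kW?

vapour 160→68.7 °C: -151.56 kJ/kg
condensation at 68.7 °C: -335 kJ/kg
liquid 68.7→41.7 °C: -61.02 kJ/kg
Δh = -151.56 + -335 + -61.02 = -547.58 kJ/kg
Q = ṁ·Δh = 155.3 kg/min × -547.58 kJ/kg = -85039 kJ/min
|Q| = 1417.3 kW

Q_c = 1420 kW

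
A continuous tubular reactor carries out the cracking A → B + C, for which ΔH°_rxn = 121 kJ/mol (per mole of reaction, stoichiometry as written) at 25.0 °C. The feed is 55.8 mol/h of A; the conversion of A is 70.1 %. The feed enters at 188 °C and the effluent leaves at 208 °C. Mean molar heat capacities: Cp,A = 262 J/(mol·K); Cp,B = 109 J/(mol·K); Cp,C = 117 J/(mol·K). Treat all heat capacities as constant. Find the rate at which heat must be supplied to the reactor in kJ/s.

Q_in = 1.32 kJ/s

Extent of reaction ξ = 0.701 × 55.8 = 39.116 mol/h
Reaction term: ξ·ΔH°_rxn = 39.116 × 121 = 4733 kJ/h
Sensible, feed 188→25 °C: -2383 kJ/h
Outlet flows (mol/h): A 16.684, B 39.116, C 39.116
Sensible, products 25→208 °C: 2417.7 kJ/h
Q = ΔH = 4767.7 kJ/h = 1.3244 kW
Heat supplied = 1.3244 kJ/s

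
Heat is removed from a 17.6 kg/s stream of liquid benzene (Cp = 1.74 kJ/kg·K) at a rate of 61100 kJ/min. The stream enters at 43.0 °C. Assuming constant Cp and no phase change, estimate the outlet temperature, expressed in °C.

T_out = 9.75 °C

Q = 61100 kJ/min = 1018.3 kJ/s
ΔT = Q/(ṁ·Cp) = 1018.3/(17.6×1.74) = 33.253 K
T_out = 43.0 − 33.253 = 9.7472 °C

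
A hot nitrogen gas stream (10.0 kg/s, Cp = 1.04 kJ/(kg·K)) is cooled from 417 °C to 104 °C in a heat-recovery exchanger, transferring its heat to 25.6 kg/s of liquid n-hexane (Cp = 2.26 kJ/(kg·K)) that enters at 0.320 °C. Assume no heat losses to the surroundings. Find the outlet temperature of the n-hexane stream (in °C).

Heat released by hot stream: Q = 10.0 × 1.04 × (417 − 104) = 3255.2 kJ/s
Energy balance on cold side (adiabatic exchanger): Q = ṁ_c·Cp_c·(T_c,out − T_c,in)
T_c,out = 0.320 + 3255.2/(25.6 × 2.26) = 56.584 °C

T_c,out = 56.6 °C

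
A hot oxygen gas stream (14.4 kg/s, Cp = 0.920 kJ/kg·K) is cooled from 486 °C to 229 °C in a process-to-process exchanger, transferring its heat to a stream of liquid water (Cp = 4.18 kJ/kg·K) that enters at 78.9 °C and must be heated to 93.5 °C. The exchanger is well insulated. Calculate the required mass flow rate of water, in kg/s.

ṁ_c = 55.8 kg/s

Heat released by hot stream: Q = 14.4 × 0.920 × (486 − 229) = 3404.7 kJ/s
Energy balance on cold side (adiabatic exchanger): Q = ṁ_c·Cp_c·(T_c,out − T_c,in)
ṁ_c = 3404.7 / [4.18 × (93.5 − 78.9)] = 55.79 kg/s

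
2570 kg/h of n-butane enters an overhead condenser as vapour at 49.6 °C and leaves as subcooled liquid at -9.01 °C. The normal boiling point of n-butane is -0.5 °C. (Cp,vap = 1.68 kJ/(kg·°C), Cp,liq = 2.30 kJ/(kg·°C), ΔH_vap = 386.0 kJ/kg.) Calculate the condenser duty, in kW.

Q_c = 350 kW

vapour 49.6→-0.5 °C: -84.168 kJ/kg
condensation at -0.5 °C: -386 kJ/kg
liquid -0.5→-9.01 °C: -19.573 kJ/kg
Δh = -84.168 + -386 + -19.573 = -489.74 kJ/kg
Q = ṁ·Δh = 2570 kg/h × -489.74 kJ/kg = -1.2586e+06 kJ/h
|Q| = 349.62 kW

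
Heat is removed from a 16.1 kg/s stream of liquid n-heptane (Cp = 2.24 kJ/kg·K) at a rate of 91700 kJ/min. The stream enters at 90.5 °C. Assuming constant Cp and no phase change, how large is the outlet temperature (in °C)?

Q = 91700 kJ/min = 1528.3 kJ/s
ΔT = Q/(ṁ·Cp) = 1528.3/(16.1×2.24) = 42.378 K
T_out = 90.5 − 42.378 = 48.122 °C

T_out = 48.1 °C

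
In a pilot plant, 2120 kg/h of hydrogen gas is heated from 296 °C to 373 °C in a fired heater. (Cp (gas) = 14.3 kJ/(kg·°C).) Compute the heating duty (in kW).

Q = ṁ·Cp·ΔT = 2120 × 14.3 × (373 − 296) = 2.3343e+06 kJ/h
Converting: 2.3343e+06 / 3600 s = 648.43 kW

Q = 648 kW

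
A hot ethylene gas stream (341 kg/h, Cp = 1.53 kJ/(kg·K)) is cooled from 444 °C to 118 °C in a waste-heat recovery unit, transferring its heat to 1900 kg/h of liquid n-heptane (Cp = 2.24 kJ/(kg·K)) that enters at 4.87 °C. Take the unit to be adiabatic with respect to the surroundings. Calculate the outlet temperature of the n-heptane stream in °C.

Heat released by hot stream: Q = 341 × 1.53 × (444 − 118) = 170080 kJ/h
Energy balance on cold side (adiabatic exchanger): Q = ṁ_c·Cp_c·(T_c,out − T_c,in)
T_c,out = 4.87 + 170080/(1900 × 2.24) = 44.833 °C

T_c,out = 44.8 °C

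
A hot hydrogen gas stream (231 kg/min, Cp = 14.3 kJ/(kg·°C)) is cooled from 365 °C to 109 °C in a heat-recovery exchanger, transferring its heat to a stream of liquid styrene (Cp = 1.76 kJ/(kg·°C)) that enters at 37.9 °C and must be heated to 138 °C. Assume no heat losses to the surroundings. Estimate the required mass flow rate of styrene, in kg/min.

ṁ_c = 4800 kg/min

Heat released by hot stream: Q = 231 × 14.3 × (365 − 109) = 845640 kJ/min
Energy balance on cold side (adiabatic exchanger): Q = ṁ_c·Cp_c·(T_c,out − T_c,in)
ṁ_c = 845640 / [1.76 × (138 − 37.9)] = 4800 kg/min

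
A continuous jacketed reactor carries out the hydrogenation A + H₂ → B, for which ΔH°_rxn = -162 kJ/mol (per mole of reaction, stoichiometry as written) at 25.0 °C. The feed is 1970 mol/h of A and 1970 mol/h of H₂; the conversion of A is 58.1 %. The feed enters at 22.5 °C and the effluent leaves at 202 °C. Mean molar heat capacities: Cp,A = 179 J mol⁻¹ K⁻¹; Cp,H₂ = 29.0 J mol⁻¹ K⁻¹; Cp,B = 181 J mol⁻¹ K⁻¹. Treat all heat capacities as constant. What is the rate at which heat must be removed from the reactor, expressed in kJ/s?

Q_out = 32.6 kJ/s

Extent of reaction ξ = 0.581 × 1970 = 1144.6 mol/h
Reaction term: ξ·ΔH°_rxn = 1144.6 × -162 = -185420 kJ/h
Sensible, feed 22.5→25 °C: 1024.4 kJ/h
Outlet flows (mol/h): A 825.43, H₂ 825.43, B 1144.6
Sensible, products 25→202 °C: 67058 kJ/h
Q = ΔH = -117340 kJ/h = -32.594 kW
Heat removed = 32.594 kJ/s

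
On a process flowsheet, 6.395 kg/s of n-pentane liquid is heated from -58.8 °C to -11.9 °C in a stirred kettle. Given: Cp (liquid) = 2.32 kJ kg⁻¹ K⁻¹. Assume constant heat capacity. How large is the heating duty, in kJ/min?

Q = ṁ·Cp·ΔT = 6.395 × 2.32 × (-11.9 − -58.8) = 695.83 kJ/s
Heating duty = 41750 kJ/min

Q = 41700 kJ/min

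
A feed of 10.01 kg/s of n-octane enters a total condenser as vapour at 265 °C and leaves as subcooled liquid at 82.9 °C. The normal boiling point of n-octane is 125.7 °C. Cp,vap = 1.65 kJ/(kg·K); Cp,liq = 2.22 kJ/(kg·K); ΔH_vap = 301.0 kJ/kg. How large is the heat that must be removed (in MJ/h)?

vapour 265→125.7 °C: -229.84 kJ/kg
condensation at 125.7 °C: -301 kJ/kg
liquid 125.7→82.9 °C: -95.016 kJ/kg
Δh = -229.84 + -301 + -95.016 = -625.86 kJ/kg
Q = ṁ·Δh = 10.01 kg/s × -625.86 kJ/kg = -6264.9 kJ/s
|Q| = 6264.9 kW = 22554 MJ/h

Q_c = 22600 MJ/h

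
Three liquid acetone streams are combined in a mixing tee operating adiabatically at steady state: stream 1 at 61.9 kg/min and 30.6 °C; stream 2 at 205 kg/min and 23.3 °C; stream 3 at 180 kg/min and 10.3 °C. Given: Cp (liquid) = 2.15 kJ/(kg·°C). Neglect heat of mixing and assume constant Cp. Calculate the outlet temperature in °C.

Energy balance with Q = 0: Σ ṁᵢCp,ᵢ(T_out − Tᵢ) = 0
T_out = Σ ṁᵢCp,ᵢTᵢ / Σ ṁᵢCp,ᵢ
      = 18328 / 960.84 = 19.075 °C

T_out = 19.1 °C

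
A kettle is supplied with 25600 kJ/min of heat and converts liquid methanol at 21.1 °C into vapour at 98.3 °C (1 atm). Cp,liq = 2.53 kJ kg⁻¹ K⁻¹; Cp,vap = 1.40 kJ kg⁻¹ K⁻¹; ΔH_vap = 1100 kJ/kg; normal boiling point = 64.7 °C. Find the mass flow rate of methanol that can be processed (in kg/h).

ṁ = 1220 kg/h

Δh = 2.53×(64.7−21.1) + 1100 + 1.40×(98.3−64.7) = 1257.3 kJ/kg
Q = 25600 kJ/min = 426.67 kJ/s = 1.536e+06 kJ/h
ṁ = Q/Δh = 1.536e+06 / 1257.3 = 1221.6 kg/h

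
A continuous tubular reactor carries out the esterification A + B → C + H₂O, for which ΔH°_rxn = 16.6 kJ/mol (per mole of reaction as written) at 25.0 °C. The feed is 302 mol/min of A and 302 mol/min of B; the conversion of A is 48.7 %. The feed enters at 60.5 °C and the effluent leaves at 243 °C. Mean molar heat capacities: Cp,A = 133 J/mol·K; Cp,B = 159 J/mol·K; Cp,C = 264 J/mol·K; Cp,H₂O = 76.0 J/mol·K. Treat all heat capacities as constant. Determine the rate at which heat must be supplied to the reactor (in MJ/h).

Q_in = 1200 MJ/h

Extent of reaction ξ = 0.487 × 302 = 147.07 mol/min
Reaction term: ξ·ΔH°_rxn = 147.07 × 16.6 = 2441.4 kJ/min
Sensible, feed 60.5→25 °C: -3130.5 kJ/min
Outlet flows (mol/min): A 154.93, B 154.93, C 147.07, H₂O 147.07
Sensible, products 25→243 °C: 20763 kJ/min
Q = ΔH = 20074 kJ/min = 334.57 kW
Heat supplied = 1204.4 MJ/h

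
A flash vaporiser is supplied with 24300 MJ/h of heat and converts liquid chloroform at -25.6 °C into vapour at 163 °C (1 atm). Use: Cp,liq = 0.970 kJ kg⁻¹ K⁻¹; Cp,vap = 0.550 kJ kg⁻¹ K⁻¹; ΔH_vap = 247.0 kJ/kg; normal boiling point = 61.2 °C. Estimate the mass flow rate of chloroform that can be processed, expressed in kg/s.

Δh = 0.970×(61.2−-25.6) + 247.0 + 0.550×(163−61.2) = 387.19 kJ/kg
Q = 24300 MJ/h = 6750 kJ/s = 6750 kJ/s
ṁ = Q/Δh = 6750 / 387.19 = 17.433 kg/s

ṁ = 17.4 kg/s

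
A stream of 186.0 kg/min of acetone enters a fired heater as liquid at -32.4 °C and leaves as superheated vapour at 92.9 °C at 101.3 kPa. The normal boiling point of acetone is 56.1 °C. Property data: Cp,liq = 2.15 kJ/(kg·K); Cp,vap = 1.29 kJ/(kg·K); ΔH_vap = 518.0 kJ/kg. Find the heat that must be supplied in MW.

liquid -32.4→56.1 °C: 190.28 kJ/kg
vaporisation at 56.1 °C: 518 kJ/kg
vapour 56.1→92.9 °C: 47.472 kJ/kg
Δh = 190.28 + 518 + 47.472 = 755.75 kJ/kg
Q = ṁ·Δh = 186.0 kg/min × 755.75 kJ/kg = 140570 kJ/min
|Q| = 2342.8 kW = 2.3428 MW

Q = 2.34 MW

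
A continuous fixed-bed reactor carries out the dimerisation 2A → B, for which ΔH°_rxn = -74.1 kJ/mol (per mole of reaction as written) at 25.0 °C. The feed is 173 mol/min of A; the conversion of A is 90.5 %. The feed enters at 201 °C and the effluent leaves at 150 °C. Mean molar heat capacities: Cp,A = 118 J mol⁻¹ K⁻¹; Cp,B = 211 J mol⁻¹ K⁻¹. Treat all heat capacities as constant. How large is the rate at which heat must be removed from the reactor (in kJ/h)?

Extent of reaction ξ = 0.905 × 173 / 2 = 78.282 mol/min
Reaction term: ξ·ΔH°_rxn = 78.282 × -74.1 = -5800.7 kJ/min
Sensible, feed 201→25 °C: -3592.9 kJ/min
Outlet flows (mol/min): A 16.435, B 78.282
Sensible, products 25→150 °C: 2307.1 kJ/min
Q = ΔH = -7086.5 kJ/min = -118.11 kW
Heat removed = 425190 kJ/h

Q_out = 425000 kJ/h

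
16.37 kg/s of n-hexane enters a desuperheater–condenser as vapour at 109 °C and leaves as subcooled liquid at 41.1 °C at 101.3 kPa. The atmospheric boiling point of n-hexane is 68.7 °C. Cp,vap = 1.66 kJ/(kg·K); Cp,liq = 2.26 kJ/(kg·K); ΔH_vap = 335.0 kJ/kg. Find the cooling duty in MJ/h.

Q_c = 27400 MJ/h

vapour 109→68.7 °C: -66.898 kJ/kg
condensation at 68.7 °C: -335 kJ/kg
liquid 68.7→41.1 °C: -62.376 kJ/kg
Δh = -66.898 + -335 + -62.376 = -464.27 kJ/kg
Q = ṁ·Δh = 16.37 kg/s × -464.27 kJ/kg = -7600.2 kJ/s
|Q| = 7600.2 kW = 27361 MJ/h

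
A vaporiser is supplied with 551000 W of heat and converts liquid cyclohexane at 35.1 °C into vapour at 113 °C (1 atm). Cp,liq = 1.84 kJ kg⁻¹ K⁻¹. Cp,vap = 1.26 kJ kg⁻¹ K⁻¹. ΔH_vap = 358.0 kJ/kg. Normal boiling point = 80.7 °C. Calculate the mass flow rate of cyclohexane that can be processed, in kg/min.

Δh = 1.84×(80.7−35.1) + 358.0 + 1.26×(113−80.7) = 482.6 kJ/kg
Q = 551000 W = 551 kJ/s = 33060 kJ/min
ṁ = Q/Δh = 33060 / 482.6 = 68.504 kg/min

ṁ = 68.5 kg/min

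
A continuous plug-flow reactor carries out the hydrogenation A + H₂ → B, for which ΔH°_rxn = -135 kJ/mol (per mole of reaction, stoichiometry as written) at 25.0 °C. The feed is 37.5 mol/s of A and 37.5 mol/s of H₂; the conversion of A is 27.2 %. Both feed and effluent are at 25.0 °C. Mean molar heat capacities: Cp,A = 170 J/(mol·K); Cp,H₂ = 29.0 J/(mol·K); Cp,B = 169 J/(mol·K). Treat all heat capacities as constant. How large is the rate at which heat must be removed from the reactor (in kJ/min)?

Extent of reaction ξ = 0.272 × 37.5 = 10.2 mol/s
Reaction term: ξ·ΔH°_rxn = 10.2 × -135 = -1377 kJ/s
Q = ΔH = -1377 kJ/s = -1377 kW
Heat removed = 82620 kJ/min

Q_out = 82600 kJ/min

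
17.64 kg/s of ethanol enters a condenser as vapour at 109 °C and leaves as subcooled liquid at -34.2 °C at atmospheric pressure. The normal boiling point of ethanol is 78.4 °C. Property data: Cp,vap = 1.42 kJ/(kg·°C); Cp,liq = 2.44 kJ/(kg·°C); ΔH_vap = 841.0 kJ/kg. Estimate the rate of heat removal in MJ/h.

vapour 109→78.4 °C: -43.452 kJ/kg
condensation at 78.4 °C: -841 kJ/kg
liquid 78.4→-34.2 °C: -274.74 kJ/kg
Δh = -43.452 + -841 + -274.74 = -1159.2 kJ/kg
Q = ṁ·Δh = 17.64 kg/s × -1159.2 kJ/kg = -20448 kJ/s
|Q| = 20448 kW = 73614 MJ/h

Q_c = 73600 MJ/h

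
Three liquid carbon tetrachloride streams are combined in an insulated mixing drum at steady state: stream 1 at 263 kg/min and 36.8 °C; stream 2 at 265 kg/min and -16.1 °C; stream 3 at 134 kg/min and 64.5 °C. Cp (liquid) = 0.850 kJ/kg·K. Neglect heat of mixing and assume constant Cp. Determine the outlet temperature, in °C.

No heat crosses the boundary, so H_out = H_in.
Σ ṁᵢCp,ᵢTᵢ = 263×0.850×36.8 + 265×0.850×-16.1 + 134×0.850×64.5 = 11947
Σ ṁᵢCp,ᵢ = 263×0.850 + 265×0.850 + 134×0.850 = 562.7
T_out = 11947 / 562.7 = 21.231 °C

T_out = 21.2 °C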